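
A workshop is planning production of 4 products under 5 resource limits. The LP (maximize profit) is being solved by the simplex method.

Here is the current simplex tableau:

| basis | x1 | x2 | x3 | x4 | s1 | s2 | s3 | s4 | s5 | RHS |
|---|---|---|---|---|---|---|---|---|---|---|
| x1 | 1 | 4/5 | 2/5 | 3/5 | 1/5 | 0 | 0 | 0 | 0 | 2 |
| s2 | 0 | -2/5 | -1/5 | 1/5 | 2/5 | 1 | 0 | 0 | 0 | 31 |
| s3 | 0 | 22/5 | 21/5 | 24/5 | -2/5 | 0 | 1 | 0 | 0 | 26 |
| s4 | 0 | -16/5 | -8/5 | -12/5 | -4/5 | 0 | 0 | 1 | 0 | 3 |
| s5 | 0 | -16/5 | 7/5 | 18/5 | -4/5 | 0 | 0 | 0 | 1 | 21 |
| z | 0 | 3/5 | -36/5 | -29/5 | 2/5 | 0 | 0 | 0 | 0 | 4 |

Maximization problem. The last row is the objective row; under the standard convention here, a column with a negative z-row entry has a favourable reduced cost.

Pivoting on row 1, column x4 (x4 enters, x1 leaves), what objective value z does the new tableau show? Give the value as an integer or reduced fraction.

70/3

Minimum ratio for x4: 2/(3/5) = 10/3.
z changes by −(z-row coeff of x4)·ratio = −(-29/5)·(10/3) = 58/3.
New z = 4 + (58/3) = 70/3.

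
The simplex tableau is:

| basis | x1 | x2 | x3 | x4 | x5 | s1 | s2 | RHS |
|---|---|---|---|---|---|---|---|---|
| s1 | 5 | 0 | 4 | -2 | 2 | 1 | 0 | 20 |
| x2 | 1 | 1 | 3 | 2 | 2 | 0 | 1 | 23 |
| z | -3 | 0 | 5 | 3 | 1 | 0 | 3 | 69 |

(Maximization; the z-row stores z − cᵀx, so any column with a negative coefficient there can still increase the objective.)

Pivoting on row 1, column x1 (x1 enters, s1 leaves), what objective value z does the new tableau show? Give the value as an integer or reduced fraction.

81

Minimum ratio for x1: 20/5 = 4.
z changes by −(z-row coeff of x1)·ratio = −(-3)·4 = 12.
New z = 69 + 12 = 81.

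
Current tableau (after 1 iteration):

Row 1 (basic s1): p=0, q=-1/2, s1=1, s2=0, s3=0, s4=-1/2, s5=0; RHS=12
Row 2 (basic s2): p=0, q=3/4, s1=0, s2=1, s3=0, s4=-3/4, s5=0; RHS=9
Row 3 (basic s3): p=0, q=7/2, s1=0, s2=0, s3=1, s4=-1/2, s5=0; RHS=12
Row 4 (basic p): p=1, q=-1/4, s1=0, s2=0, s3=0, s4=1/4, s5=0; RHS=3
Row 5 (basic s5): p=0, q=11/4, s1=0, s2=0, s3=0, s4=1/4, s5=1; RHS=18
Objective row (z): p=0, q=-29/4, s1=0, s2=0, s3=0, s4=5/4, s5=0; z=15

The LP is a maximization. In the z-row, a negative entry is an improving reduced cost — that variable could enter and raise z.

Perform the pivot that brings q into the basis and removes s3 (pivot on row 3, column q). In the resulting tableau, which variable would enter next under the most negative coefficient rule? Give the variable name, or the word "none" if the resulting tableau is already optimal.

none

Pivot element 7/2. New z-row = old z-row − (-29/4)·(row 3/(7/2)).
Updated z-row coefficients: p: 0, q: 0, s1: 0, s2: 0, s3: 29/14, s4: 3/14, s5: 0.
No coefficient is strictly negative; the tableau after this pivot is optimal.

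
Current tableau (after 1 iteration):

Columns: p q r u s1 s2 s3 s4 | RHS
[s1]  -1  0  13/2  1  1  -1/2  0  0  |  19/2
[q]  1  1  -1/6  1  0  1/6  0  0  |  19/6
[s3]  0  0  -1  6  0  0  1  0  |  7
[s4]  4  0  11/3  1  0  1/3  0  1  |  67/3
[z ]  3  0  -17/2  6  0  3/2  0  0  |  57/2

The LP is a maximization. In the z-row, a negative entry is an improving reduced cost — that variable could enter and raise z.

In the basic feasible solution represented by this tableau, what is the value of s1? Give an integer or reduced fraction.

19/2

s1 is basic (row 1); its value is the RHS of that row: 19/2.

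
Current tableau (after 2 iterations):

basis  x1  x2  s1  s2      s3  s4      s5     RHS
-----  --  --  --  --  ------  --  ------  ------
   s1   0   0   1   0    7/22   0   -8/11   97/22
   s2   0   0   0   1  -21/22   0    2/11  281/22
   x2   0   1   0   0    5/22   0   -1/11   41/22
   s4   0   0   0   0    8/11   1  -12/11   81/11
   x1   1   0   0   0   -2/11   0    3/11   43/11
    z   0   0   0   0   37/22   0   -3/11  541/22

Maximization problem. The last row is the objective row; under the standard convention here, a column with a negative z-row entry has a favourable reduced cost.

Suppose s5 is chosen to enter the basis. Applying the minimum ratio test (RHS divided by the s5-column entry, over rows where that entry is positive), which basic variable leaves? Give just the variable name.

Ratios: row 1 (s1): entry -8/11 ≤ 0, skip; row 2 (s2): (281/22)/(2/11) = 281/4; row 3 (x2): entry -1/11 ≤ 0, skip; row 4 (s4): entry -12/11 ≤ 0, skip; row 5 (x1): (43/11)/(3/11) = 43/3.
Minimum ratio 43/3 is in the x1 row, so x1 leaves.

x1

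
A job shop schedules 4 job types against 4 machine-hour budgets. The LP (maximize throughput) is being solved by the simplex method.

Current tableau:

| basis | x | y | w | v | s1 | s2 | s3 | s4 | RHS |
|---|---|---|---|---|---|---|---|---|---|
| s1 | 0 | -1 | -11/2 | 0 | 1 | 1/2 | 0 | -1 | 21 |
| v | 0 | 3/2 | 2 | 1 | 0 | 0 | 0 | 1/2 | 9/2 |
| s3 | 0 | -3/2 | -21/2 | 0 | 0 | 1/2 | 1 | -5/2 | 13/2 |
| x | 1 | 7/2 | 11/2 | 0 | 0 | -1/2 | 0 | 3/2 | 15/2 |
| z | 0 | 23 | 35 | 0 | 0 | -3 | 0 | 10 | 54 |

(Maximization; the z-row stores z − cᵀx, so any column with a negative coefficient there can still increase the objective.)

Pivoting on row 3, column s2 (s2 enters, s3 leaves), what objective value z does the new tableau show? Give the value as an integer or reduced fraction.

Minimum ratio for s2: (13/2)/(1/2) = 13.
z changes by −(z-row coeff of s2)·ratio = −(-3)·13 = 39.
New z = 54 + 39 = 93.

93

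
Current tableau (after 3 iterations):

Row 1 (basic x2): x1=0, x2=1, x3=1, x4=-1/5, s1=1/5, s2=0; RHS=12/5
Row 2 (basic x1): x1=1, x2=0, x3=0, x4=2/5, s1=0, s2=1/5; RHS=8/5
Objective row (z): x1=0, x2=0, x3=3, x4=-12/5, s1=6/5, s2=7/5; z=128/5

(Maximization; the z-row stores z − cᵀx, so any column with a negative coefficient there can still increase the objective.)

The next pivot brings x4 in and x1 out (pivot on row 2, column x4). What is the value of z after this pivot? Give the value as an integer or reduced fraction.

Minimum ratio for x4: (8/5)/(2/5) = 4.
z changes by −(z-row coeff of x4)·ratio = −(-12/5)·4 = 48/5.
New z = 128/5 + (48/5) = 176/5.

176/5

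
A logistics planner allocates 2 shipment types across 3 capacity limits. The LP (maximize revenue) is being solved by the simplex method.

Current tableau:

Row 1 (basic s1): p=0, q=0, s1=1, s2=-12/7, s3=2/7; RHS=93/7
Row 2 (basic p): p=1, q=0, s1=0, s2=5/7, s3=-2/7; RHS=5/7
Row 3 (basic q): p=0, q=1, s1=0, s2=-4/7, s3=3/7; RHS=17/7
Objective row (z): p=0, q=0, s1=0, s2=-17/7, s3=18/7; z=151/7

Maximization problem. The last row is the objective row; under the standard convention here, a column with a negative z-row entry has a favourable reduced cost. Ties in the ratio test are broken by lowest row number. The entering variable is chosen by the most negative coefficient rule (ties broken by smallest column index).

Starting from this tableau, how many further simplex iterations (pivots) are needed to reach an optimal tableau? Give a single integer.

1

pivot: s2 in, p out → z = 24
No improving column remains; optimal.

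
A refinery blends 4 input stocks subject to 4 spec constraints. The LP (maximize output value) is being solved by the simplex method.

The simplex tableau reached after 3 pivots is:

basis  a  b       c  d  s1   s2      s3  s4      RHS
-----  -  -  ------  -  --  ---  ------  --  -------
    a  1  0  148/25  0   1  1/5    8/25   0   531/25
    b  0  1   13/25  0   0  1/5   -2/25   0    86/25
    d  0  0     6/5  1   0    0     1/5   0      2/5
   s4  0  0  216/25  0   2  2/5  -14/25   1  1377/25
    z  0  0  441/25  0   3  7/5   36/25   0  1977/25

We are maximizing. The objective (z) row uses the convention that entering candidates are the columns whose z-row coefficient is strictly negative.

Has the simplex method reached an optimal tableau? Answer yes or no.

yes

No objective-row coefficient is strictly negative, so no entering variable exists; the tableau is optimal.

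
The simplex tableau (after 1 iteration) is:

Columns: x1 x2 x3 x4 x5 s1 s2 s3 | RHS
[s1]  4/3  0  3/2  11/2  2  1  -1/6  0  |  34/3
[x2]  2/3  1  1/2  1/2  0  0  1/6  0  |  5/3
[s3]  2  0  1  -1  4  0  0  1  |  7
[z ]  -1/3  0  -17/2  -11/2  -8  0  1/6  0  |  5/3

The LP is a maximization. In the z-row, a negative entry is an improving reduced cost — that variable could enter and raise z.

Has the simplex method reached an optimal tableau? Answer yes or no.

no

Column x1 has objective-row coefficient -1/3, which is negative; an improving pivot exists, so not yet optimal.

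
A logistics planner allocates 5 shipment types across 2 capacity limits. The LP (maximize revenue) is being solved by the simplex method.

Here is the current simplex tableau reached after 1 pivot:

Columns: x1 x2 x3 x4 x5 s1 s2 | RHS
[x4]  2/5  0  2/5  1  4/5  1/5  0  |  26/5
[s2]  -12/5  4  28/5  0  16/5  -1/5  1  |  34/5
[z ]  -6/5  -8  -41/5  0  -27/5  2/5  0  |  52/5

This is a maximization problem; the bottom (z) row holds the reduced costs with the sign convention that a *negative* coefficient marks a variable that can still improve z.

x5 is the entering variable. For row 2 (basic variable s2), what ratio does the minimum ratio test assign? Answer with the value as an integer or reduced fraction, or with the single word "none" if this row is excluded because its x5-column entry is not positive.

17/8

Ratio = RHS / (x5 entry) = (34/5) / (16/5) = 17/8.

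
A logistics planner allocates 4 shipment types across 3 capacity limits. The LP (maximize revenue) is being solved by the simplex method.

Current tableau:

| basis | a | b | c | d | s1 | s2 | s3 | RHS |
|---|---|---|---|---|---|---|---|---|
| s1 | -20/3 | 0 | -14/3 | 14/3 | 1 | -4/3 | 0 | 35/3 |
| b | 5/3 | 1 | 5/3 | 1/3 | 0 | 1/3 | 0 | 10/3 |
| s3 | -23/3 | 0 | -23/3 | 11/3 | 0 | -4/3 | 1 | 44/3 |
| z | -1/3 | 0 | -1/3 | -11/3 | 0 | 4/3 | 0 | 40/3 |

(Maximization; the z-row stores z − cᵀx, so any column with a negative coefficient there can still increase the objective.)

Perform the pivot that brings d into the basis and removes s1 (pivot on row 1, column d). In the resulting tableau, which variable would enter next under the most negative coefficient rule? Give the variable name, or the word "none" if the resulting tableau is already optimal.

Pivot element 14/3. New z-row = old z-row − (-11/3)·(row 1/(14/3)).
Updated z-row coefficients: a: -39/7, b: 0, c: -4, d: 0, s1: 11/14, s2: 2/7, s3: 0.
The most negative is -39/7 in column a, so a would enter next.

a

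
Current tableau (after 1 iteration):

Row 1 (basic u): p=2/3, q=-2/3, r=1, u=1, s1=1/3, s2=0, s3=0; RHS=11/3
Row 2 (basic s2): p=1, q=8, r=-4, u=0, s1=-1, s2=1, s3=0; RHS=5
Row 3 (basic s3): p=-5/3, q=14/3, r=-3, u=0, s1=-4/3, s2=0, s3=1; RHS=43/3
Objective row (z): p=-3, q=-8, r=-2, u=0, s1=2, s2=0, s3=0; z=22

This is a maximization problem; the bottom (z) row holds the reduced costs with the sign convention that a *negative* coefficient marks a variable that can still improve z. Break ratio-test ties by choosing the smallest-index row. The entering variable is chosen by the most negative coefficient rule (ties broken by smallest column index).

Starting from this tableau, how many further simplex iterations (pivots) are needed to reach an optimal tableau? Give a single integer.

pivot: q in, s2 out → z = 27
pivot: r in, u out → z = 255/4
No improving column remains; optimal.

2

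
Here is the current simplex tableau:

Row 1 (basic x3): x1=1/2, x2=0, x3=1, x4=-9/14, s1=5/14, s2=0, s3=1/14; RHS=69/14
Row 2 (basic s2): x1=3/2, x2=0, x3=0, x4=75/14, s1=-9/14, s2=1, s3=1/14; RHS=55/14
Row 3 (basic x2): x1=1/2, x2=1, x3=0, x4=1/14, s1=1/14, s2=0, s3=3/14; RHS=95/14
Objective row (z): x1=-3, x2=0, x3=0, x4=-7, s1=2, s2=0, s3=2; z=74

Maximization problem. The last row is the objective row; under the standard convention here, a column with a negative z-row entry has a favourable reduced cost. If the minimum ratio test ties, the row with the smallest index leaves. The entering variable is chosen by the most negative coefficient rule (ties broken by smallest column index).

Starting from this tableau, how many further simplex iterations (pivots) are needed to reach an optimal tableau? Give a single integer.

2

pivot: x4 in, s2 out → z = 1187/15
pivot: x1 in, x4 out → z = 573/7
No improving column remains; optimal.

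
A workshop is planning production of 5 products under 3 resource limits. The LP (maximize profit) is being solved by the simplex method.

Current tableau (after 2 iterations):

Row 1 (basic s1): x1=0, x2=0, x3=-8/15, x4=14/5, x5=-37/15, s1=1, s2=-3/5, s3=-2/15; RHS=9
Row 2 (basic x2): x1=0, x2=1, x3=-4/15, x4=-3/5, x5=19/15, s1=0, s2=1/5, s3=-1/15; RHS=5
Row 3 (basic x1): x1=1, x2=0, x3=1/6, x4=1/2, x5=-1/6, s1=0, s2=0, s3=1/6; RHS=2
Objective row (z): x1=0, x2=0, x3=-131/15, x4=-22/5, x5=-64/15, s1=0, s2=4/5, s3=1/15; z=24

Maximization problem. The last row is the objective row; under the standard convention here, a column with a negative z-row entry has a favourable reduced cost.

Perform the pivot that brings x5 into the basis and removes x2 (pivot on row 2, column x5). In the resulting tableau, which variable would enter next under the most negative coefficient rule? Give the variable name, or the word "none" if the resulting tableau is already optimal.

Pivot element 19/15. New z-row = old z-row − (-64/15)·(row 2/(19/15)).
Updated z-row coefficients: x1: 0, x2: 64/19, x3: -183/19, x4: -122/19, x5: 0, s1: 0, s2: 28/19, s3: -3/19.
The most negative is -183/19 in column x3, so x3 would enter next.

x3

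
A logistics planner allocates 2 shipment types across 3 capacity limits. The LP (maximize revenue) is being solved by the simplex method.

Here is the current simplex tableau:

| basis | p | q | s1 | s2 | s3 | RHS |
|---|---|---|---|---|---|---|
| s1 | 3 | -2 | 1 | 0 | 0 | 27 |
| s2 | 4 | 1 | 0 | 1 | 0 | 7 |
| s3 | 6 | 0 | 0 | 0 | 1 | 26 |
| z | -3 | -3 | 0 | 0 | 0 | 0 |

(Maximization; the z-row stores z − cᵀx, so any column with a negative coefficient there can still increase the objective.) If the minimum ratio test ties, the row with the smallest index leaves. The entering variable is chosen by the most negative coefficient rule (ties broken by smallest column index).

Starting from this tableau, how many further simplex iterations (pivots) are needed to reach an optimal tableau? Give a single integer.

pivot: p in, s2 out → z = 21/4
pivot: q in, p out → z = 21
No improving column remains; optimal.

2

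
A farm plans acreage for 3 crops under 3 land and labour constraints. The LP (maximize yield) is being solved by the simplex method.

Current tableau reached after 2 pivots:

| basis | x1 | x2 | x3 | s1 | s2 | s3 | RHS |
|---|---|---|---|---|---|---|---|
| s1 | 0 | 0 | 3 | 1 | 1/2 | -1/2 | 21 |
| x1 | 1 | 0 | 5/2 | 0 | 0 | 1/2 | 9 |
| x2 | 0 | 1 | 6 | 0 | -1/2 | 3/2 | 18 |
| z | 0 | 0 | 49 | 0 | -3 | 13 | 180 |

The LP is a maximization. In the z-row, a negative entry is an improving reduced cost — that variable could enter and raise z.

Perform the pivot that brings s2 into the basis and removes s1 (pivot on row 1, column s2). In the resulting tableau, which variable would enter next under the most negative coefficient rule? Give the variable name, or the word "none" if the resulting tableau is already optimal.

Pivot element 1/2. New z-row = old z-row − (-3)·(row 1/(1/2)).
Updated z-row coefficients: x1: 0, x2: 0, x3: 67, s1: 6, s2: 0, s3: 10.
No coefficient is strictly negative; the tableau after this pivot is optimal.

none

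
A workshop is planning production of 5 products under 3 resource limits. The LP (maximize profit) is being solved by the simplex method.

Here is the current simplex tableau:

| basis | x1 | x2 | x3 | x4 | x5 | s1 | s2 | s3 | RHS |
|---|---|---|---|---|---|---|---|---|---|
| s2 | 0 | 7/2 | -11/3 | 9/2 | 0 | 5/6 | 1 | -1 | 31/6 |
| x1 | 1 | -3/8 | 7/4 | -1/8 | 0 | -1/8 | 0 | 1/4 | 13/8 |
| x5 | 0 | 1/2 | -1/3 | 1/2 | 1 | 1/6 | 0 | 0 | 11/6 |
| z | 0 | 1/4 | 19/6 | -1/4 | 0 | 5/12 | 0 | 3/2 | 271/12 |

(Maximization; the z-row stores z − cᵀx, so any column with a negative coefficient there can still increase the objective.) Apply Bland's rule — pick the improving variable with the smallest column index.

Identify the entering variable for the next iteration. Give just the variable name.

Objective-row coefficients: x1: 0, x2: 1/4, x3: 19/6, x4: -1/4, x5: 0, s1: 5/12, s2: 0, s3: 3/2.
Improving columns: x4. Bland's rule picks the smallest column index → x4.

x4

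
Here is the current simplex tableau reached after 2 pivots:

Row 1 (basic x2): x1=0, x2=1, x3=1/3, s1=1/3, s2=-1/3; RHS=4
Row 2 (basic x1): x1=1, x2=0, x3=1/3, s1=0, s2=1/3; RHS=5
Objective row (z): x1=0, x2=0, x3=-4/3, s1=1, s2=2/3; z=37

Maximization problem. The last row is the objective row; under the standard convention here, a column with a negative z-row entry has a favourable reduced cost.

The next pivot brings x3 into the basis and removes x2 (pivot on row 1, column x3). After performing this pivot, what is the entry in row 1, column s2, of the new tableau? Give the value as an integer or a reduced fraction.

Pivot element is row 1, column x3: 1/3.
Normalize row 1: new (row 1, s2) = (-1/3)/(1/3) = -1.
Row 1 is the pivot row, so the entry is -1.

-1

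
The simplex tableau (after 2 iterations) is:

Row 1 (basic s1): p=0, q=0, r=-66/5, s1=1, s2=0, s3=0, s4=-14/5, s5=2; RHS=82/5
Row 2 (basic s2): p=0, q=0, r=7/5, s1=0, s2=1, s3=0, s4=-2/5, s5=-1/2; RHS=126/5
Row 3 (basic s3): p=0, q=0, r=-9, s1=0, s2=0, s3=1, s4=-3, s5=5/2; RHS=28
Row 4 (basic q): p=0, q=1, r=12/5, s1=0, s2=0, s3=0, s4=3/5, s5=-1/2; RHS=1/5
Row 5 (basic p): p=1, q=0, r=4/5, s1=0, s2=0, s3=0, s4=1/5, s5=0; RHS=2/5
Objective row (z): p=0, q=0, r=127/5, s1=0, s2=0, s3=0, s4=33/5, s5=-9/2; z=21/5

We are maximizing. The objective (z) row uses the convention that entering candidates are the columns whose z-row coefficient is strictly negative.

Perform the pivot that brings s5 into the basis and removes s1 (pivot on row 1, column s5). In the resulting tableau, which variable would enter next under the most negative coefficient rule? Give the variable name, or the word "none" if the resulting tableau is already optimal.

r

Pivot element 2. New z-row = old z-row − (-9/2)·(row 1/2).
Updated z-row coefficients: p: 0, q: 0, r: -43/10, s1: 9/4, s2: 0, s3: 0, s4: 3/10, s5: 0.
The most negative is -43/10 in column r, so r would enter next.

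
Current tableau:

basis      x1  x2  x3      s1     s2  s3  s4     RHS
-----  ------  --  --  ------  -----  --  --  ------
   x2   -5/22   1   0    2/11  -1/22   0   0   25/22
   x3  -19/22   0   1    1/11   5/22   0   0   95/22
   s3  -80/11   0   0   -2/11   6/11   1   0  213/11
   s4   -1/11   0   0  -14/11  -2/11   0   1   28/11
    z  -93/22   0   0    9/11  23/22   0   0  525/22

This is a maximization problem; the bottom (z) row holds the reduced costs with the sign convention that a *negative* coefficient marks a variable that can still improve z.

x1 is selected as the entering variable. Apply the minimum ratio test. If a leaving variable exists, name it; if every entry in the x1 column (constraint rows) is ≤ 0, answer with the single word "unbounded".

x1-column entries: row 1: -5/22, row 2: -19/22, row 3: -80/11, row 4: -1/11. All ≤ 0, so x1 can increase without bound; the LP is unbounded in this direction.

unbounded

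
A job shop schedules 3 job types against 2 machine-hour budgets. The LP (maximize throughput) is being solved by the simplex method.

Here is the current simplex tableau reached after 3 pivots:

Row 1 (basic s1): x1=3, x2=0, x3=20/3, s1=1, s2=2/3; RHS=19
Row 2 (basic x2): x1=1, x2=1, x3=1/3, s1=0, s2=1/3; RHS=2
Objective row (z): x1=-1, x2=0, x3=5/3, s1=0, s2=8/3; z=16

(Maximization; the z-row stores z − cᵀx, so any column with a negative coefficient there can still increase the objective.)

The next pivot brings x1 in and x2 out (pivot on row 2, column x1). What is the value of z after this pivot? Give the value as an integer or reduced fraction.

18

Minimum ratio for x1: 2/1 = 2.
z changes by −(z-row coeff of x1)·ratio = −(-1)·2 = 2.
New z = 16 + 2 = 18.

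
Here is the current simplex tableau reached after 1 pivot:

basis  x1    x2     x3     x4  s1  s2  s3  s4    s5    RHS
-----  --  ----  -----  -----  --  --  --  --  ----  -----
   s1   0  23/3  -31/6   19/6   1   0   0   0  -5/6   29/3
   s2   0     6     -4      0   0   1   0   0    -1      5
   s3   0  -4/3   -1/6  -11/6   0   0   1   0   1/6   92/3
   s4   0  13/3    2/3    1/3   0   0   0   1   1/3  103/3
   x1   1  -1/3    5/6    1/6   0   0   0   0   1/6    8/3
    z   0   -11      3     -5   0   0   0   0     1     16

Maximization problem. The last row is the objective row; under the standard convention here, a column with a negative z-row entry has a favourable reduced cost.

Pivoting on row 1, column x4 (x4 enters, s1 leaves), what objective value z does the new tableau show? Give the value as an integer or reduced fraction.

594/19

Minimum ratio for x4: (29/3)/(19/6) = 58/19.
z changes by −(z-row coeff of x4)·ratio = −(-5)·(58/19) = 290/19.
New z = 16 + (290/19) = 594/19.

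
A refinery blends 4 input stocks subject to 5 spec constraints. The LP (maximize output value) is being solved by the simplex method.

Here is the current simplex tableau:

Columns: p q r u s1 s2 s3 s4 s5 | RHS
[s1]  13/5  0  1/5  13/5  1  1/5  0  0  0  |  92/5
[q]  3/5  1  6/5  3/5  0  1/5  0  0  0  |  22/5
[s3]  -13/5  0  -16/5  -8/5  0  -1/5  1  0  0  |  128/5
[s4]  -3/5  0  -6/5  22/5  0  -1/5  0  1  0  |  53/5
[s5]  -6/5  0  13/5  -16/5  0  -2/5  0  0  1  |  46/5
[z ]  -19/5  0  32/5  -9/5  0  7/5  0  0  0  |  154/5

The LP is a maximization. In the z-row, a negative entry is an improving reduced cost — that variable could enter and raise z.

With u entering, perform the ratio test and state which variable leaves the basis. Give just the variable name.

Ratios: row 1 (s1): (92/5)/(13/5) = 92/13; row 2 (q): (22/5)/(3/5) = 22/3; row 3 (s3): entry -8/5 ≤ 0, skip; row 4 (s4): (53/5)/(22/5) = 53/22; row 5 (s5): entry -16/5 ≤ 0, skip.
Minimum ratio 53/22 is in the s4 row, so s4 leaves.

s4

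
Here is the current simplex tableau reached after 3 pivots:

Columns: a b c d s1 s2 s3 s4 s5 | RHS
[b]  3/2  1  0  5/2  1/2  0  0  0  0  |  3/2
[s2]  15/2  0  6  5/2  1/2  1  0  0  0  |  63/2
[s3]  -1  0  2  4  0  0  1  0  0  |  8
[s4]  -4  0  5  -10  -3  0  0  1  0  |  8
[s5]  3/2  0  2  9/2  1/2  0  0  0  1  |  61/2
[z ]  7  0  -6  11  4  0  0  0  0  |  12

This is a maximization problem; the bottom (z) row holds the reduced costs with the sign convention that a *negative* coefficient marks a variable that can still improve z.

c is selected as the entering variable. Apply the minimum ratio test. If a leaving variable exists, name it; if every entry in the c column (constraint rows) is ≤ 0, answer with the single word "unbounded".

s4

Ratios: row 1 (b): entry 0 ≤ 0, skip; row 2 (s2): (63/2)/6 = 21/4; row 3 (s3): 8/2 = 4; row 4 (s4): 8/5 = 8/5; row 5 (s5): (61/2)/2 = 61/4.
Minimum ratio is in the s4 row, so s4 leaves.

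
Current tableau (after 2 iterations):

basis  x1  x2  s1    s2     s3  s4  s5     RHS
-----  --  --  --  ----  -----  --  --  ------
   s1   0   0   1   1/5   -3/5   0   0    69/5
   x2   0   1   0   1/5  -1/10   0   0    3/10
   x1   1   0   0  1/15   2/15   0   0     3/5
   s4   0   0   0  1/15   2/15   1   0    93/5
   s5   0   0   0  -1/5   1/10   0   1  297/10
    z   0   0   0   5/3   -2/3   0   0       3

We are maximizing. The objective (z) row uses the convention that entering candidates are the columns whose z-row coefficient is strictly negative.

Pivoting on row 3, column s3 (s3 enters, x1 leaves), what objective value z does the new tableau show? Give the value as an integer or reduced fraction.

6

Minimum ratio for s3: (3/5)/(2/15) = 9/2.
z changes by −(z-row coeff of s3)·ratio = −(-2/3)·(9/2) = 3.
New z = 3 + 3 = 6.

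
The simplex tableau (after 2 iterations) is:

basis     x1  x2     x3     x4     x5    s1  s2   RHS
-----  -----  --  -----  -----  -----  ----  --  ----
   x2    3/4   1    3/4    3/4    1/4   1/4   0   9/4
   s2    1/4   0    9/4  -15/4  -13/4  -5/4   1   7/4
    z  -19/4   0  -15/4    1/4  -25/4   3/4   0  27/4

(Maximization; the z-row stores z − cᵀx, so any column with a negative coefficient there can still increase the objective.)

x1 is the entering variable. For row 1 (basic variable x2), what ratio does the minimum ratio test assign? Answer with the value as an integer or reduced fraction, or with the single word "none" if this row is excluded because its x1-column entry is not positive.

3

Ratio = RHS / (x1 entry) = (9/4) / (3/4) = 3.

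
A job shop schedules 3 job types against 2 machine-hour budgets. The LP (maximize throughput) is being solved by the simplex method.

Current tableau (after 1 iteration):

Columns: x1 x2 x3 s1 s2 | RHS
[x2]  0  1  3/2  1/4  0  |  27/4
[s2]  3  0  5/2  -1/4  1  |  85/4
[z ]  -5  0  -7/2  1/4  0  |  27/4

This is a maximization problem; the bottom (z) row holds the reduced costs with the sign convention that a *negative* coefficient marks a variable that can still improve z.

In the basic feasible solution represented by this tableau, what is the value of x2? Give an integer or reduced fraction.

27/4

x2 is basic (row 1); its value is the RHS of that row: 27/4.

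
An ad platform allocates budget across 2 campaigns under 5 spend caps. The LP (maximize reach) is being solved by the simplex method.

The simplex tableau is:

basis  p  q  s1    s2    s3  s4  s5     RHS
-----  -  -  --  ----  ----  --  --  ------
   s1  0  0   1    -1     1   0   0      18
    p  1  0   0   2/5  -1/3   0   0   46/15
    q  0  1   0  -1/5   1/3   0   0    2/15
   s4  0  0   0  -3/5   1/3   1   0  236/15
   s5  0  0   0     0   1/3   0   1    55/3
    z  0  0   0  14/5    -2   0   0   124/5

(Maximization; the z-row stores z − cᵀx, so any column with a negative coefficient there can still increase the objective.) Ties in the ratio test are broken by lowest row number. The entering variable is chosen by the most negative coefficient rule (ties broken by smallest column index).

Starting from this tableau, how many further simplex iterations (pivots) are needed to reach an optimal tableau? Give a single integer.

1

pivot: s3 in, q out → z = 128/5
No improving column remains; optimal.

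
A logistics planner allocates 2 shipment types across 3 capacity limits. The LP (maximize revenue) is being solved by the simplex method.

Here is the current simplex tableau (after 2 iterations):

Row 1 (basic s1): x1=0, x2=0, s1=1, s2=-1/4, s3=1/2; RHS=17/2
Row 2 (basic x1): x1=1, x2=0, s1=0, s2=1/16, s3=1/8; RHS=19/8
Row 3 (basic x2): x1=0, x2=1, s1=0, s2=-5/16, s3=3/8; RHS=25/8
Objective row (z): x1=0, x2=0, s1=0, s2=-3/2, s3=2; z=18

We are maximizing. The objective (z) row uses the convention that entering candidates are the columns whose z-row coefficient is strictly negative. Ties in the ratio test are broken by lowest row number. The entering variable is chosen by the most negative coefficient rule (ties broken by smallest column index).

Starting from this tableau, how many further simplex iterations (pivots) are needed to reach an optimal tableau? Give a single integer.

1

pivot: s2 in, x1 out → z = 75
No improving column remains; optimal.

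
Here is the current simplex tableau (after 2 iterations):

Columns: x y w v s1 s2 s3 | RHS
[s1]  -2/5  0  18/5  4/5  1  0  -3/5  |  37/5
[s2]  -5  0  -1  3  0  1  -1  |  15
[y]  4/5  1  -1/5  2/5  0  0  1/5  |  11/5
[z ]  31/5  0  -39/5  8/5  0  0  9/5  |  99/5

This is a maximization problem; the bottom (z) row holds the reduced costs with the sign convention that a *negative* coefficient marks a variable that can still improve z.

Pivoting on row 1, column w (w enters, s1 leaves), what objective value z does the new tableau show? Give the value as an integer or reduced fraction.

215/6

Minimum ratio for w: (37/5)/(18/5) = 37/18.
z changes by −(z-row coeff of w)·ratio = −(-39/5)·(37/18) = 481/30.
New z = 99/5 + (481/30) = 215/6.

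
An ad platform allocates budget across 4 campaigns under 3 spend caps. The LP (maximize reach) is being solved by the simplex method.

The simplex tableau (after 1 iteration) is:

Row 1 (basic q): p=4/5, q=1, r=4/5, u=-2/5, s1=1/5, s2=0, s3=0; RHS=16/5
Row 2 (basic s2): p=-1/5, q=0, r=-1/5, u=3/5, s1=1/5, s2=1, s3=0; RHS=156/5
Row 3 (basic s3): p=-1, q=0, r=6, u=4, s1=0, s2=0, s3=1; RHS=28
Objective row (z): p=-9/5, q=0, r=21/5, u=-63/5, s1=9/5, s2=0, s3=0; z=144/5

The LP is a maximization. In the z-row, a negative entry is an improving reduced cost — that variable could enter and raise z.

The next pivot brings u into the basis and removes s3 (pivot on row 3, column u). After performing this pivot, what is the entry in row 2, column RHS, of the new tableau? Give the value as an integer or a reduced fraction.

Pivot element is row 3, column u: 4.
Normalize row 3: new (row 3, RHS) = 28/4 = 7.
row 2 ← row 2 − (3/5)·(new row 3): 156/5 − (3/5)·7 = 27.

27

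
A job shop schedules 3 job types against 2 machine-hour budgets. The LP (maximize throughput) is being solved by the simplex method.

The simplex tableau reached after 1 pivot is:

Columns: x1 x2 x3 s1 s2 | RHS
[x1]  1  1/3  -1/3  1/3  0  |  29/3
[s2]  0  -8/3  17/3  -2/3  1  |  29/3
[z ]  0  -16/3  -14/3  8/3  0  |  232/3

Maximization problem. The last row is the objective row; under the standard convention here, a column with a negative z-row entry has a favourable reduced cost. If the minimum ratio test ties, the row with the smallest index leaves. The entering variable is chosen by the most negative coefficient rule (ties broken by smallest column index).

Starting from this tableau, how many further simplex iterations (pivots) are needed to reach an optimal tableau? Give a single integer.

2

pivot: x2 in, x1 out → z = 232
pivot: x3 in, s2 out → z = 522
No improving column remains; optimal.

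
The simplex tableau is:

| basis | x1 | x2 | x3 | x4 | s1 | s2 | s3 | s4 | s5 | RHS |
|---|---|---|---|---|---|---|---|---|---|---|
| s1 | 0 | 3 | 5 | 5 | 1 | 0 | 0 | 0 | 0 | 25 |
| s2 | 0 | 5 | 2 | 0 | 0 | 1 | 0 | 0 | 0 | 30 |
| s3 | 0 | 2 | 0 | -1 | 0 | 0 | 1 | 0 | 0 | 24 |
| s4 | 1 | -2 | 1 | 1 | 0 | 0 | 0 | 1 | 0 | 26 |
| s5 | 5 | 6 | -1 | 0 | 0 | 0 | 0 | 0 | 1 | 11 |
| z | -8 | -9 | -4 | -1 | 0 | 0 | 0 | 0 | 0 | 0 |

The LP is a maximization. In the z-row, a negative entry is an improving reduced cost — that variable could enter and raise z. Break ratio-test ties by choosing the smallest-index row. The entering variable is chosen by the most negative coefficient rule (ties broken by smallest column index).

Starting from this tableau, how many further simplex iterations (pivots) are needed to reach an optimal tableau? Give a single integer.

pivot: x2 in, s5 out → z = 33/2
pivot: x3 in, s1 out → z = 36
pivot: x1 in, x2 out → z = 228/5
No improving column remains; optimal.

3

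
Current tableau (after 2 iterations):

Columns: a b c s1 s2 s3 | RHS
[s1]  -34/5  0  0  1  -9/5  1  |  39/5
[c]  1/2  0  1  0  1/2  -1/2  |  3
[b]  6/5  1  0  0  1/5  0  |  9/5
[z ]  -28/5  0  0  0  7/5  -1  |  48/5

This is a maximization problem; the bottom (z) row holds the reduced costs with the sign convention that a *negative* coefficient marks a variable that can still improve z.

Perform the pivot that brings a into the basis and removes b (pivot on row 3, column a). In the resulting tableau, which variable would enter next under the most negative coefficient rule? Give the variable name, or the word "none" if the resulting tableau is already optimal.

Pivot element 6/5. New z-row = old z-row − (-28/5)·(row 3/(6/5)).
Updated z-row coefficients: a: 0, b: 14/3, c: 0, s1: 0, s2: 7/3, s3: -1.
The most negative is -1 in column s3, so s3 would enter next.

s3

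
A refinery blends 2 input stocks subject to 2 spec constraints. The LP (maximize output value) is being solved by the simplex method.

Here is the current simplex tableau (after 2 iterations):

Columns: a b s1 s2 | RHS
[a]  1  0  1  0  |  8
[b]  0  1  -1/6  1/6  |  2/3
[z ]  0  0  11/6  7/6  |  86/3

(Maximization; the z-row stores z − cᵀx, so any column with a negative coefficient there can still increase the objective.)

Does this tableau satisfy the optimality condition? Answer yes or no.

No objective-row coefficient is strictly negative, so no entering variable exists; the tableau is optimal.

yes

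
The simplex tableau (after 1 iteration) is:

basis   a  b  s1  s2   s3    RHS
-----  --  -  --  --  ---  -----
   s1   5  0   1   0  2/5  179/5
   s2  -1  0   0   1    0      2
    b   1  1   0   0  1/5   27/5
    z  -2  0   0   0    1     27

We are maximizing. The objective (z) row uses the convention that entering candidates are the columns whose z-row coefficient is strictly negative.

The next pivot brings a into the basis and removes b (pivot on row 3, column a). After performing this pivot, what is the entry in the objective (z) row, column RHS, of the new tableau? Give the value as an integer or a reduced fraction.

Pivot element is row 3, column a: 1.
Normalize row 3: new (row 3, RHS) = (27/5)/1 = 27/5.
z-row ← z-row − (-2)·(new row 3): 27 − (-2)·(27/5) = 189/5.

189/5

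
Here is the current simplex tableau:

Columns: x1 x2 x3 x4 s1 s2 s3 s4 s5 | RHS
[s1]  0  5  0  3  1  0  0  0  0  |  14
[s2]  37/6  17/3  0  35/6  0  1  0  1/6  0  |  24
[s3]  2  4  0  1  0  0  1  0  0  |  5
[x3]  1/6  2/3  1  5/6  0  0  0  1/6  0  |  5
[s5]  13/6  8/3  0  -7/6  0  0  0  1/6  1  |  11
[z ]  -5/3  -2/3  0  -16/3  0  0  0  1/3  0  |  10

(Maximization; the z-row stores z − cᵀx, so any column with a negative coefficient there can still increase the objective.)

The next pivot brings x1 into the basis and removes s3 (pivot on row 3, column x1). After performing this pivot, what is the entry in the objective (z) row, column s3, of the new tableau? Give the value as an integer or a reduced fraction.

Pivot element is row 3, column x1: 2.
Normalize row 3: new (row 3, s3) = 1/2 = 1/2.
z-row ← z-row − (-5/3)·(new row 3): 0 − (-5/3)·(1/2) = 5/6.

5/6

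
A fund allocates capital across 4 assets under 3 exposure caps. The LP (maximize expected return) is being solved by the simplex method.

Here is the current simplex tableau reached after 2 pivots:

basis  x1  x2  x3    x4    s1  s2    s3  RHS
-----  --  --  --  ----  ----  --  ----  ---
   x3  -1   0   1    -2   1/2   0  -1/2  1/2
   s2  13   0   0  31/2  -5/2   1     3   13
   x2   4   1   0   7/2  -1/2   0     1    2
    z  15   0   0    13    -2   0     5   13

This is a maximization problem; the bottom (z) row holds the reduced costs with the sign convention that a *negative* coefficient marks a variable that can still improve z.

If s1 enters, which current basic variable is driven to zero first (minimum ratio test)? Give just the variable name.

x3

Ratios: row 1 (x3): (1/2)/(1/2) = 1; row 2 (s2): entry -5/2 ≤ 0, skip; row 3 (x2): entry -1/2 ≤ 0, skip.
Minimum ratio 1 is in the x3 row, so x3 leaves.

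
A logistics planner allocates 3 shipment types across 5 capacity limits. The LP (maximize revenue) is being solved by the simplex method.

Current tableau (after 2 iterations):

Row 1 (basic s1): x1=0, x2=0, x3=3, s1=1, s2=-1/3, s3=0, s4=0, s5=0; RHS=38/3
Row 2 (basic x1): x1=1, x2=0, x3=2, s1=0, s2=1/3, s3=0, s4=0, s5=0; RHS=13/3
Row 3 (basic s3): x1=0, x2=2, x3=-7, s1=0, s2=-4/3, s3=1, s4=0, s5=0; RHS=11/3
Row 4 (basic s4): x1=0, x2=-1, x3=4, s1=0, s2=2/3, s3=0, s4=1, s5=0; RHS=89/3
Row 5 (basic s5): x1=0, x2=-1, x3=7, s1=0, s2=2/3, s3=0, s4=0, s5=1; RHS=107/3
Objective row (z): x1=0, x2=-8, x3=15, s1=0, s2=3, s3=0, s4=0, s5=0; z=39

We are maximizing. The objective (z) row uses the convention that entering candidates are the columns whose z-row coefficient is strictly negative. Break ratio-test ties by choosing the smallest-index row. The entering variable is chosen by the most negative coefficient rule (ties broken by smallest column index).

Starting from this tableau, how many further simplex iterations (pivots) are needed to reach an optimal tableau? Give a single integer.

pivot: x2 in, s3 out → z = 161/3
pivot: x3 in, x1 out → z = 491/6
pivot: s2 in, x3 out → z = 84
No improving column remains; optimal.

3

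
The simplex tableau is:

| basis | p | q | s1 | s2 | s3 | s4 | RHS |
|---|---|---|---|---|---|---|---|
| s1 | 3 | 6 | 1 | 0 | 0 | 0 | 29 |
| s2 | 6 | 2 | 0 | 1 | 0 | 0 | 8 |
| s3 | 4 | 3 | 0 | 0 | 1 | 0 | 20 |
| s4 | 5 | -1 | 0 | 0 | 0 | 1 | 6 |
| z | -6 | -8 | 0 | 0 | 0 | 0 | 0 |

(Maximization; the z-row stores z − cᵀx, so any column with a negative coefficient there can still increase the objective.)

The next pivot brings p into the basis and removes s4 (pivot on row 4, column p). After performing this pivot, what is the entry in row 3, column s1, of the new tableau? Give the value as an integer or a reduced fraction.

0

Pivot element is row 4, column p: 5.
Normalize row 4: new (row 4, s1) = 0/5 = 0.
row 3 ← row 3 − 4·(new row 4): 0 − 4·0 = 0.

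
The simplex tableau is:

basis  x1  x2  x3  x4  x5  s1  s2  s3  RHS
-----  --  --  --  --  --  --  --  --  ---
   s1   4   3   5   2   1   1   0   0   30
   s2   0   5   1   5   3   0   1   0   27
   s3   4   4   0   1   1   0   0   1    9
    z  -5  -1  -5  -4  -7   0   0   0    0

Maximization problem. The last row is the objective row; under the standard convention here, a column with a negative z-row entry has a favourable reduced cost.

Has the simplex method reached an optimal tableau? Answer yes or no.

no

Column x1 has objective-row coefficient -5, which is negative; an improving pivot exists, so not yet optimal.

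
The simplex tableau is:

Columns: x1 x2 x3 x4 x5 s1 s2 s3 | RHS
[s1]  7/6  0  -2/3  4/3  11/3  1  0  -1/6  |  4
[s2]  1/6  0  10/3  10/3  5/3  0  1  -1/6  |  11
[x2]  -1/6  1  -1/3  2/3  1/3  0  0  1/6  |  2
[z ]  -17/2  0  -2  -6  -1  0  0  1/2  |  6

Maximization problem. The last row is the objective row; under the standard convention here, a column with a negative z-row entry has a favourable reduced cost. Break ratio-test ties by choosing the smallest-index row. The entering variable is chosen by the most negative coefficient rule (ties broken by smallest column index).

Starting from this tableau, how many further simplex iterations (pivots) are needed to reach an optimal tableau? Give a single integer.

3

pivot: x1 in, s1 out → z = 246/7
pivot: x3 in, s2 out → z = 56
pivot: s3 in, x2 out → z = 87
No improving column remains; optimal.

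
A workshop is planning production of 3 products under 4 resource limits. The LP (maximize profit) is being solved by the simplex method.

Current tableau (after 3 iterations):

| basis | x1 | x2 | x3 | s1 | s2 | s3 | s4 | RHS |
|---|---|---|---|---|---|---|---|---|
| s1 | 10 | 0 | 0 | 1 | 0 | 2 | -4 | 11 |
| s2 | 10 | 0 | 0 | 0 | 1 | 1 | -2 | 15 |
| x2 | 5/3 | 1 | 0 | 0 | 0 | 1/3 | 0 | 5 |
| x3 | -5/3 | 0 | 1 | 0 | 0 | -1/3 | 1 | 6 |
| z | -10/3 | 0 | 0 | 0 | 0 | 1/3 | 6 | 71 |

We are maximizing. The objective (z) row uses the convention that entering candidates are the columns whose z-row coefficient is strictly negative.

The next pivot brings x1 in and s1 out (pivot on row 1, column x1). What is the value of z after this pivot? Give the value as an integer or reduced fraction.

Minimum ratio for x1: 11/10 = 11/10.
z changes by −(z-row coeff of x1)·ratio = −(-10/3)·(11/10) = 11/3.
New z = 71 + (11/3) = 224/3.

224/3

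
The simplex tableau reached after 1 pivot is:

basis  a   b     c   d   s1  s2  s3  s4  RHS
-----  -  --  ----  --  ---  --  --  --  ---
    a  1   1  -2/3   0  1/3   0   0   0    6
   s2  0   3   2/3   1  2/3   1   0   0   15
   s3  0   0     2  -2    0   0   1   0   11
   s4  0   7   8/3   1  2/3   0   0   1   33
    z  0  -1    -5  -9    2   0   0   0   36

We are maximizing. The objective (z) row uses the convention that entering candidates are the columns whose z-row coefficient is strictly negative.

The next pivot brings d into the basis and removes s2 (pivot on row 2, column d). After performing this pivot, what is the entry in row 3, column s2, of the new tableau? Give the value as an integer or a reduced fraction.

Pivot element is row 2, column d: 1.
Normalize row 2: new (row 2, s2) = 1/1 = 1.
row 3 ← row 3 − (-2)·(new row 2): 0 − (-2)·1 = 2.

2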